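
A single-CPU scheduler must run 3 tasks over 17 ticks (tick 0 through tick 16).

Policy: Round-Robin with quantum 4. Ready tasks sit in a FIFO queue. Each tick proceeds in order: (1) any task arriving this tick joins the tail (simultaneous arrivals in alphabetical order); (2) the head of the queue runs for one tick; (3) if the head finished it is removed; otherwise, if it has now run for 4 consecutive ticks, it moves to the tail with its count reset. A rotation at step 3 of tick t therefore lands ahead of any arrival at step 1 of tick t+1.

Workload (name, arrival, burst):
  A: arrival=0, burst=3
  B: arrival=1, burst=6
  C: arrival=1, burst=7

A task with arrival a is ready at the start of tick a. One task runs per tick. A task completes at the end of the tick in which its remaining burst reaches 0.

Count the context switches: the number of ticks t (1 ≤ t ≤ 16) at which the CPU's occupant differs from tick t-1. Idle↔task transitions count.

t=0: queue=[A] q_used=0 → run A
t=1: queue=[A,B,C] q_used=1 → run A
t=2: queue=[A,B,C] q_used=2 → run A
t=3: queue=[B,C] q_used=0 → run B
t=4: queue=[B,C] q_used=1 → run B
t=5: queue=[B,C] q_used=2 → run B
t=6: queue=[B,C] q_used=3 → run B
t=7: queue=[C,B] q_used=0 → run C
t=8: queue=[C,B] q_used=1 → run C
t=9: queue=[C,B] q_used=2 → run C
t=10: queue=[C,B] q_used=3 → run C
t=11: queue=[B,C] q_used=0 → run B
t=12: queue=[B,C] q_used=1 → run B
t=13: queue=[C] q_used=0 → run C
t=14: queue=[C] q_used=1 → run C
t=15: queue=[C] q_used=2 → run C
t=16: (idle)

context switches = 5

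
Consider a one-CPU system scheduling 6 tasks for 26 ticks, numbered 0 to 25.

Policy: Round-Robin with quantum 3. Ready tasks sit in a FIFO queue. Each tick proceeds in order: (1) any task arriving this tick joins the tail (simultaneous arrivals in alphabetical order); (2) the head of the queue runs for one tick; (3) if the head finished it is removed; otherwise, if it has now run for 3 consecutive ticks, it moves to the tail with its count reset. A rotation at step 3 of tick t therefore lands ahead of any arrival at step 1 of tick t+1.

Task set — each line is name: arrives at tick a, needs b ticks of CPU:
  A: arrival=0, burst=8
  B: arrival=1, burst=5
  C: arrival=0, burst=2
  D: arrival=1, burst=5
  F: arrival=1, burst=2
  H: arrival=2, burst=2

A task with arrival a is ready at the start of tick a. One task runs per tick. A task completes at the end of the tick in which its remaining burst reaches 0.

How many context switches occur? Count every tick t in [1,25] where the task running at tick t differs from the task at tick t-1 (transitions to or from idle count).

t=0: queue=[A,C] q_used=0 → run A
t=1: queue=[A,C,B,D,F] q_used=1 → run A
t=2: queue=[A,C,B,D,F,H] q_used=2 → run A
t=3: queue=[C,B,D,F,H,A] q_used=0 → run C
t=4: queue=[C,B,D,F,H,A] q_used=1 → run C
t=5: queue=[B,D,F,H,A] q_used=0 → run B
t=6: queue=[B,D,F,H,A] q_used=1 → run B
t=7: queue=[B,D,F,H,A] q_used=2 → run B
t=8: queue=[D,F,H,A,B] q_used=0 → run D
t=9: queue=[D,F,H,A,B] q_used=1 → run D
t=10: queue=[D,F,H,A,B] q_used=2 → run D
t=11: queue=[F,H,A,B,D] q_used=0 → run F
t=12: queue=[F,H,A,B,D] q_used=1 → run F
t=13: queue=[H,A,B,D] q_used=0 → run H
t=14: queue=[H,A,B,D] q_used=1 → run H
t=15: queue=[A,B,D] q_used=0 → run A
t=16: queue=[A,B,D] q_used=1 → run A
t=17: queue=[A,B,D] q_used=2 → run A
t=18: queue=[B,D,A] q_used=0 → run B
t=19: queue=[B,D,A] q_used=1 → run B
t=20: queue=[D,A] q_used=0 → run D
t=21: queue=[D,A] q_used=1 → run D
t=22: queue=[A] q_used=0 → run A
t=23: queue=[A] q_used=1 → run A
t=24: (idle)
t=25: (idle)

context switches = 10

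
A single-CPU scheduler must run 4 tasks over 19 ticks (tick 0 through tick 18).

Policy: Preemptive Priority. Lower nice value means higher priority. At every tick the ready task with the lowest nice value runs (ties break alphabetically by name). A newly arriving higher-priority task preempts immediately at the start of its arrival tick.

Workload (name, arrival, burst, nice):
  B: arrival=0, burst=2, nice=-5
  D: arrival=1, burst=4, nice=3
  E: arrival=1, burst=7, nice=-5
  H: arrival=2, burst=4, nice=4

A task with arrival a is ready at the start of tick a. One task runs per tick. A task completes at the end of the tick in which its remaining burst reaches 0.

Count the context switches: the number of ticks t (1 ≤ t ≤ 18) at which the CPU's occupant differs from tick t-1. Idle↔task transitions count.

t=0: ready={B} → run B
t=1: ready={B,D,E} → run B
t=2: ready={D,E,H} → run E
t=3: ready={D,E,H} → run E
t=4: ready={D,E,H} → run E
t=5: ready={D,E,H} → run E
t=6: ready={D,E,H} → run E
t=7: ready={D,E,H} → run E
t=8: ready={D,E,H} → run E
t=9: ready={D,H} → run D
t=10: ready={D,H} → run D
t=11: ready={D,H} → run D
t=12: ready={D,H} → run D
t=13: ready={H} → run H
t=14: ready={H} → run H
t=15: ready={H} → run H
t=16: ready={H} → run H
t=17: (idle)
t=18: (idle)

context switches = 4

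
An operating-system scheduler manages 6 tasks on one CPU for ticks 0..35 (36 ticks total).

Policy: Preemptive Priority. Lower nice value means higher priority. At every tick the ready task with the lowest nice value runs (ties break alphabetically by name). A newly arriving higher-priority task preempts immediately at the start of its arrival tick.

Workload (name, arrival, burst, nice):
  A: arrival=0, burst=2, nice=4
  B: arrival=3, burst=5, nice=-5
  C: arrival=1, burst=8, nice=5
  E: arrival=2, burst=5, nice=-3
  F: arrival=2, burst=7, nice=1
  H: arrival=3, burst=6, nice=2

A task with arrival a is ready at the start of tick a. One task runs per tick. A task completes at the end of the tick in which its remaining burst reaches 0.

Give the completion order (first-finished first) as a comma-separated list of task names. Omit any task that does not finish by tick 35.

completion order = A, B, E, F, H, C

t=0: ready={A} → run A
t=1: ready={A,C} → run A
t=2: ready={C,E,F} → run E
t=3: ready={B,C,E,F,H} → run B
t=4: ready={B,C,E,F,H} → run B
t=5: ready={B,C,E,F,H} → run B
t=6: ready={B,C,E,F,H} → run B
t=7: ready={B,C,E,F,H} → run B
t=8: ready={C,E,F,H} → run E
t=9: ready={C,E,F,H} → run E
t=10: ready={C,E,F,H} → run E
t=11: ready={C,E,F,H} → run E
t=12: ready={C,F,H} → run F
t=13: ready={C,F,H} → run F
t=14: ready={C,F,H} → run F
t=15: ready={C,F,H} → run F
t=16: ready={C,F,H} → run F
t=17: ready={C,F,H} → run F
t=18: ready={C,F,H} → run F
t=19: ready={C,H} → run H
t=20: ready={C,H} → run H
t=21: ready={C,H} → run H
t=22: ready={C,H} → run H
t=23: ready={C,H} → run H
t=24: ready={C,H} → run H
t=25: ready={C} → run C
t=26: ready={C} → run C
t=27: ready={C} → run C
t=28: ready={C} → run C
t=29: ready={C} → run C
t=30: ready={C} → run C
t=31: ready={C} → run C
t=32: ready={C} → run C
t=33: (idle)
t=34: (idle)
t=35: (idle)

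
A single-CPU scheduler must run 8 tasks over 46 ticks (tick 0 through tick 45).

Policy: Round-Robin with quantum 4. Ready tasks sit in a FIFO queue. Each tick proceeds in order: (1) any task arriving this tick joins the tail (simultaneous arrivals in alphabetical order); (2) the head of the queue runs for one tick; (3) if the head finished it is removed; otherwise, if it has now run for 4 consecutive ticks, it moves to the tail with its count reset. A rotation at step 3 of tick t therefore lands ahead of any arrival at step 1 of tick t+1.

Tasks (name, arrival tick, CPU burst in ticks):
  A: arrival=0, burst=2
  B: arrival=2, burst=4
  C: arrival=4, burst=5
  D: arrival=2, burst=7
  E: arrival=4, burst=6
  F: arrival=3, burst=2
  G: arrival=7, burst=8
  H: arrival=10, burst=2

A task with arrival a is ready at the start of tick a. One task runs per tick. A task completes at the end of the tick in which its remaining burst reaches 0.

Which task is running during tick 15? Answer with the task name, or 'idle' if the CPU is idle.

running at tick 15 = C

t=0: queue=[A] q_used=0 → run A
t=1: queue=[A] q_used=1 → run A
t=2: queue=[B,D] q_used=0 → run B
t=3: queue=[B,D,F] q_used=1 → run B
t=4: queue=[B,D,F,C,E] q_used=2 → run B
t=5: queue=[B,D,F,C,E] q_used=3 → run B
t=6: queue=[D,F,C,E] q_used=0 → run D
t=7: queue=[D,F,C,E,G] q_used=1 → run D
t=8: queue=[D,F,C,E,G] q_used=2 → run D
t=9: queue=[D,F,C,E,G] q_used=3 → run D
t=10: queue=[F,C,E,G,D,H] q_used=0 → run F
t=11: queue=[F,C,E,G,D,H] q_used=1 → run F
t=12: queue=[C,E,G,D,H] q_used=0 → run C
t=13: queue=[C,E,G,D,H] q_used=1 → run C
t=14: queue=[C,E,G,D,H] q_used=2 → run C
t=15: queue=[C,E,G,D,H] q_used=3 → run C
t=16: queue=[E,G,D,H,C] q_used=0 → run E
t=17: queue=[E,G,D,H,C] q_used=1 → run E
t=18: queue=[E,G,D,H,C] q_used=2 → run E
t=19: queue=[E,G,D,H,C] q_used=3 → run E
t=20: queue=[G,D,H,C,E] q_used=0 → run G
t=21: queue=[G,D,H,C,E] q_used=1 → run G
t=22: queue=[G,D,H,C,E] q_used=2 → run G
t=23: queue=[G,D,H,C,E] q_used=3 → run G
t=24: queue=[D,H,C,E,G] q_used=0 → run D
t=25: queue=[D,H,C,E,G] q_used=1 → run D
t=26: queue=[D,H,C,E,G] q_used=2 → run D
t=27: queue=[H,C,E,G] q_used=0 → run H
t=28: queue=[H,C,E,G] q_used=1 → run H
t=29: queue=[C,E,G] q_used=0 → run C
t=30: queue=[E,G] q_used=0 → run E
t=31: queue=[E,G] q_used=1 → run E
t=32: queue=[G] q_used=0 → run G
t=33: queue=[G] q_used=1 → run G
t=34: queue=[G] q_used=2 → run G
t=35: queue=[G] q_used=3 → run G
t=36: (idle)
t=37: (idle)
t=38: (idle)
t=39: (idle)
t=40: (idle)
t=41: (idle)
t=42: (idle)
t=43: (idle)
t=44: (idle)
t=45: (idle)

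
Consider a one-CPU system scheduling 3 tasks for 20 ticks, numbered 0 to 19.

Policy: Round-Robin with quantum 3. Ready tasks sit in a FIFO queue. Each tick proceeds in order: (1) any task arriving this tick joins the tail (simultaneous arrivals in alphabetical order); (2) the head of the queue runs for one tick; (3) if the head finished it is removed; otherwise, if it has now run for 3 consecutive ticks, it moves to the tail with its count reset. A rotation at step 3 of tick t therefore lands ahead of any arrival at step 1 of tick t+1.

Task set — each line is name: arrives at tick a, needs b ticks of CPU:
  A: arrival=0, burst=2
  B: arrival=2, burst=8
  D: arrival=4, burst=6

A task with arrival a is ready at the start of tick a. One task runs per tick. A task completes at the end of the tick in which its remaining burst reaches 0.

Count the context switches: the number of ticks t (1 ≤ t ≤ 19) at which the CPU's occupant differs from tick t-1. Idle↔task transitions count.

context switches = 6

t=0: queue=[A] q_used=0 → run A
t=1: queue=[A] q_used=1 → run A
t=2: queue=[B] q_used=0 → run B
t=3: queue=[B] q_used=1 → run B
t=4: queue=[B,D] q_used=2 → run B
t=5: queue=[D,B] q_used=0 → run D
t=6: queue=[D,B] q_used=1 → run D
t=7: queue=[D,B] q_used=2 → run D
t=8: queue=[B,D] q_used=0 → run B
t=9: queue=[B,D] q_used=1 → run B
t=10: queue=[B,D] q_used=2 → run B
t=11: queue=[D,B] q_used=0 → run D
t=12: queue=[D,B] q_used=1 → run D
t=13: queue=[D,B] q_used=2 → run D
t=14: queue=[B] q_used=0 → run B
t=15: queue=[B] q_used=1 → run B
t=16: (idle)
t=17: (idle)
t=18: (idle)
t=19: (idle)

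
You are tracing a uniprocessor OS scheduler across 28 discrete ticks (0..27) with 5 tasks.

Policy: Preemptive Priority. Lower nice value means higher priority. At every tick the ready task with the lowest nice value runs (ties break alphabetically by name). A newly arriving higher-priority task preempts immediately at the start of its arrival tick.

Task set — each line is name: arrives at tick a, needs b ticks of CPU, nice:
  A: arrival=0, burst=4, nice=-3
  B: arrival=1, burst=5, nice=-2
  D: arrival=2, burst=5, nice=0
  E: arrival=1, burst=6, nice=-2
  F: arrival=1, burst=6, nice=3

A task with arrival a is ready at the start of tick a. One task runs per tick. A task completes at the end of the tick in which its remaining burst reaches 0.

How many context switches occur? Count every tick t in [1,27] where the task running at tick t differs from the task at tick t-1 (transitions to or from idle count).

t=0: ready={A} → run A
t=1: ready={A,B,E,F} → run A
t=2: ready={A,B,D,E,F} → run A
t=3: ready={A,B,D,E,F} → run A
t=4: ready={B,D,E,F} → run B
t=5: ready={B,D,E,F} → run B
t=6: ready={B,D,E,F} → run B
t=7: ready={B,D,E,F} → run B
t=8: ready={B,D,E,F} → run B
t=9: ready={D,E,F} → run E
t=10: ready={D,E,F} → run E
t=11: ready={D,E,F} → run E
t=12: ready={D,E,F} → run E
t=13: ready={D,E,F} → run E
t=14: ready={D,E,F} → run E
t=15: ready={D,F} → run D
t=16: ready={D,F} → run D
t=17: ready={D,F} → run D
t=18: ready={D,F} → run D
t=19: ready={D,F} → run D
t=20: ready={F} → run F
t=21: ready={F} → run F
t=22: ready={F} → run F
t=23: ready={F} → run F
t=24: ready={F} → run F
t=25: ready={F} → run F
t=26: (idle)
t=27: (idle)

context switches = 5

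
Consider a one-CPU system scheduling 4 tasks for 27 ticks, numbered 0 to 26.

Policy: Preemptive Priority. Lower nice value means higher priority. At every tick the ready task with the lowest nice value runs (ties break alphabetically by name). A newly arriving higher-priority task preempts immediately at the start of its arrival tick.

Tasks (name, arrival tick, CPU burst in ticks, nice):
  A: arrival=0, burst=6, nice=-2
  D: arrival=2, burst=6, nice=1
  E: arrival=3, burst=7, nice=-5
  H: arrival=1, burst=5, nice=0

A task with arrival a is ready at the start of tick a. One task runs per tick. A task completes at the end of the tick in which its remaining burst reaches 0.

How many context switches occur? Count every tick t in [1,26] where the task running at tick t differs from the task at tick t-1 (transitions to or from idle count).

context switches = 5

t=0: ready={A} → run A
t=1: ready={A,H} → run A
t=2: ready={A,D,H} → run A
t=3: ready={A,D,E,H} → run E
t=4: ready={A,D,E,H} → run E
t=5: ready={A,D,E,H} → run E
t=6: ready={A,D,E,H} → run E
t=7: ready={A,D,E,H} → run E
t=8: ready={A,D,E,H} → run E
t=9: ready={A,D,E,H} → run E
t=10: ready={A,D,H} → run A
t=11: ready={A,D,H} → run A
t=12: ready={A,D,H} → run A
t=13: ready={D,H} → run H
t=14: ready={D,H} → run H
t=15: ready={D,H} → run H
t=16: ready={D,H} → run H
t=17: ready={D,H} → run H
t=18: ready={D} → run D
t=19: ready={D} → run D
t=20: ready={D} → run D
t=21: ready={D} → run D
t=22: ready={D} → run D
t=23: ready={D} → run D
t=24: (idle)
t=25: (idle)
t=26: (idle)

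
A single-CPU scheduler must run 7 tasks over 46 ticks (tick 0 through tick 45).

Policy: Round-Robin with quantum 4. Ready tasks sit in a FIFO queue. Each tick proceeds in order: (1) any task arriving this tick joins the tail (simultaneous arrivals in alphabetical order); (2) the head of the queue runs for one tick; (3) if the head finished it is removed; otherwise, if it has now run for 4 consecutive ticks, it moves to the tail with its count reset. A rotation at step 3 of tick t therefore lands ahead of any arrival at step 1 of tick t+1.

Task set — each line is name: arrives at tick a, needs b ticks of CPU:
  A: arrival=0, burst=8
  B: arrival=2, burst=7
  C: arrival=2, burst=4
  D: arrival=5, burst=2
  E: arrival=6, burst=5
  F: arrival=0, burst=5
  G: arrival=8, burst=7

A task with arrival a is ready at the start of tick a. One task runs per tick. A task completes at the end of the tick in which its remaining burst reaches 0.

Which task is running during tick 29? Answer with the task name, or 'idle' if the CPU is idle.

t=0: queue=[A,F] q_used=0 → run A
t=1: queue=[A,F] q_used=1 → run A
t=2: queue=[A,F,B,C] q_used=2 → run A
t=3: queue=[A,F,B,C] q_used=3 → run A
t=4: queue=[F,B,C,A] q_used=0 → run F
t=5: queue=[F,B,C,A,D] q_used=1 → run F
t=6: queue=[F,B,C,A,D,E] q_used=2 → run F
t=7: queue=[F,B,C,A,D,E] q_used=3 → run F
t=8: queue=[B,C,A,D,E,F,G] q_used=0 → run B
t=9: queue=[B,C,A,D,E,F,G] q_used=1 → run B
t=10: queue=[B,C,A,D,E,F,G] q_used=2 → run B
t=11: queue=[B,C,A,D,E,F,G] q_used=3 → run B
t=12: queue=[C,A,D,E,F,G,B] q_used=0 → run C
t=13: queue=[C,A,D,E,F,G,B] q_used=1 → run C
t=14: queue=[C,A,D,E,F,G,B] q_used=2 → run C
t=15: queue=[C,A,D,E,F,G,B] q_used=3 → run C
t=16: queue=[A,D,E,F,G,B] q_used=0 → run A
t=17: queue=[A,D,E,F,G,B] q_used=1 → run A
t=18: queue=[A,D,E,F,G,B] q_used=2 → run A
t=19: queue=[A,D,E,F,G,B] q_used=3 → run A
t=20: queue=[D,E,F,G,B] q_used=0 → run D
t=21: queue=[D,E,F,G,B] q_used=1 → run D
t=22: queue=[E,F,G,B] q_used=0 → run E
t=23: queue=[E,F,G,B] q_used=1 → run E
t=24: queue=[E,F,G,B] q_used=2 → run E
t=25: queue=[E,F,G,B] q_used=3 → run E
t=26: queue=[F,G,B,E] q_used=0 → run F
t=27: queue=[G,B,E] q_used=0 → run G
t=28: queue=[G,B,E] q_used=1 → run G
t=29: queue=[G,B,E] q_used=2 → run G
t=30: queue=[G,B,E] q_used=3 → run G
t=31: queue=[B,E,G] q_used=0 → run B
t=32: queue=[B,E,G] q_used=1 → run B
t=33: queue=[B,E,G] q_used=2 → run B
t=34: queue=[E,G] q_used=0 → run E
t=35: queue=[G] q_used=0 → run G
t=36: queue=[G] q_used=1 → run G
t=37: queue=[G] q_used=2 → run G
t=38: (idle)
t=39: (idle)
t=40: (idle)
t=41: (idle)
t=42: (idle)
t=43: (idle)
t=44: (idle)
t=45: (idle)

running at tick 29 = G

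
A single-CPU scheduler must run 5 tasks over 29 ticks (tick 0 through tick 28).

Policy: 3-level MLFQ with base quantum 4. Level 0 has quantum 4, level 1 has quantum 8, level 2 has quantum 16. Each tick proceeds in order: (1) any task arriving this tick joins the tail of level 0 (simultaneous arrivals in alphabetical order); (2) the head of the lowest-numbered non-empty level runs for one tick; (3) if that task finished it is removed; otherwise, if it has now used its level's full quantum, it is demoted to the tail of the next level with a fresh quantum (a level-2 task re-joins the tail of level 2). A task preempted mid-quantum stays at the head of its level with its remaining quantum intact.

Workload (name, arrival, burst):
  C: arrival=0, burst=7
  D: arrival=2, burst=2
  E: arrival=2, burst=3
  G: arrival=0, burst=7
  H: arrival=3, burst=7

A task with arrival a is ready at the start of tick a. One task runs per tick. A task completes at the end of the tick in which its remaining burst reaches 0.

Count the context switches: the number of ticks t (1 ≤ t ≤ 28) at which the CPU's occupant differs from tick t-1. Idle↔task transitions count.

t=0: L0/L1/L2 = CG/-/- → run C
t=1: L0/L1/L2 = CG/-/- → run C
t=2: L0/L1/L2 = CGDE/-/- → run C
t=3: L0/L1/L2 = CGDEH/-/- → run C
t=4: L0/L1/L2 = GDEH/C/- → run G
t=5: L0/L1/L2 = GDEH/C/- → run G
t=6: L0/L1/L2 = GDEH/C/- → run G
t=7: L0/L1/L2 = GDEH/C/- → run G
t=8: L0/L1/L2 = DEH/CG/- → run D
t=9: L0/L1/L2 = DEH/CG/- → run D
t=10: L0/L1/L2 = EH/CG/- → run E
t=11: L0/L1/L2 = EH/CG/- → run E
t=12: L0/L1/L2 = EH/CG/- → run E
t=13: L0/L1/L2 = H/CG/- → run H
t=14: L0/L1/L2 = H/CG/- → run H
t=15: L0/L1/L2 = H/CG/- → run H
t=16: L0/L1/L2 = H/CG/- → run H
t=17: L0/L1/L2 = -/CGH/- → run C
t=18: L0/L1/L2 = -/CGH/- → run C
t=19: L0/L1/L2 = -/CGH/- → run C
t=20: L0/L1/L2 = -/GH/- → run G
t=21: L0/L1/L2 = -/GH/- → run G
t=22: L0/L1/L2 = -/GH/- → run G
t=23: L0/L1/L2 = -/H/- → run H
t=24: L0/L1/L2 = -/H/- → run H
t=25: L0/L1/L2 = -/H/- → run H
t=26: (idle)
t=27: (idle)
t=28: (idle)

context switches = 8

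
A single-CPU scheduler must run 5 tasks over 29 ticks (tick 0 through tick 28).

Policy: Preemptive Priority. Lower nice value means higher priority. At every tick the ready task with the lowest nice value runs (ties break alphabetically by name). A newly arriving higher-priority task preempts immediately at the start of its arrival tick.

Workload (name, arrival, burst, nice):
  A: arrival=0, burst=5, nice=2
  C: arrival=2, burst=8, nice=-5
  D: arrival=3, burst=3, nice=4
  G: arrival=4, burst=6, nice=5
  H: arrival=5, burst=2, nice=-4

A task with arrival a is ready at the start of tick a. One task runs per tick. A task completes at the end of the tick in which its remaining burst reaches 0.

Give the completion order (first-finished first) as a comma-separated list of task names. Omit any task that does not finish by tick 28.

t=0: ready={A} → run A
t=1: ready={A} → run A
t=2: ready={A,C} → run C
t=3: ready={A,C,D} → run C
t=4: ready={A,C,D,G} → run C
t=5: ready={A,C,D,G,H} → run C
t=6: ready={A,C,D,G,H} → run C
t=7: ready={A,C,D,G,H} → run C
t=8: ready={A,C,D,G,H} → run C
t=9: ready={A,C,D,G,H} → run C
t=10: ready={A,D,G,H} → run H
t=11: ready={A,D,G,H} → run H
t=12: ready={A,D,G} → run A
t=13: ready={A,D,G} → run A
t=14: ready={A,D,G} → run A
t=15: ready={D,G} → run D
t=16: ready={D,G} → run D
t=17: ready={D,G} → run D
t=18: ready={G} → run G
t=19: ready={G} → run G
t=20: ready={G} → run G
t=21: ready={G} → run G
t=22: ready={G} → run G
t=23: ready={G} → run G
t=24: (idle)
t=25: (idle)
t=26: (idle)
t=27: (idle)
t=28: (idle)

completion order = C, H, A, D, G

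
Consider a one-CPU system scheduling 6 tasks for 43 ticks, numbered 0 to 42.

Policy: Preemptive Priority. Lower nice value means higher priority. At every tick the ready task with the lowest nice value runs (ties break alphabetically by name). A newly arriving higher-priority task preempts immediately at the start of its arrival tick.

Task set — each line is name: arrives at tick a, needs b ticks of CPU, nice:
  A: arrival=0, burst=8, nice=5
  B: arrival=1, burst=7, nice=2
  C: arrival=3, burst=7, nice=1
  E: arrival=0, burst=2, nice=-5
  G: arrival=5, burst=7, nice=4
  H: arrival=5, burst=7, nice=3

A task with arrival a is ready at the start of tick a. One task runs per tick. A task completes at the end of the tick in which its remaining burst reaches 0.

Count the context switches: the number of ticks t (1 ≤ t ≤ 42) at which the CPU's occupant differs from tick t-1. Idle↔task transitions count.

context switches = 7

t=0: ready={A,E} → run E
t=1: ready={A,B,E} → run E
t=2: ready={A,B} → run B
t=3: ready={A,B,C} → run C
t=4: ready={A,B,C} → run C
t=5: ready={A,B,C,G,H} → run C
t=6: ready={A,B,C,G,H} → run C
t=7: ready={A,B,C,G,H} → run C
t=8: ready={A,B,C,G,H} → run C
t=9: ready={A,B,C,G,H} → run C
t=10: ready={A,B,G,H} → run B
t=11: ready={A,B,G,H} → run B
t=12: ready={A,B,G,H} → run B
t=13: ready={A,B,G,H} → run B
t=14: ready={A,B,G,H} → run B
t=15: ready={A,B,G,H} → run B
t=16: ready={A,G,H} → run H
t=17: ready={A,G,H} → run H
t=18: ready={A,G,H} → run H
t=19: ready={A,G,H} → run H
t=20: ready={A,G,H} → run H
t=21: ready={A,G,H} → run H
t=22: ready={A,G,H} → run H
t=23: ready={A,G} → run G
t=24: ready={A,G} → run G
t=25: ready={A,G} → run G
t=26: ready={A,G} → run G
t=27: ready={A,G} → run G
t=28: ready={A,G} → run G
t=29: ready={A,G} → run G
t=30: ready={A} → run A
t=31: ready={A} → run A
t=32: ready={A} → run A
t=33: ready={A} → run A
t=34: ready={A} → run A
t=35: ready={A} → run A
t=36: ready={A} → run A
t=37: ready={A} → run A
t=38: (idle)
t=39: (idle)
t=40: (idle)
t=41: (idle)
t=42: (idle)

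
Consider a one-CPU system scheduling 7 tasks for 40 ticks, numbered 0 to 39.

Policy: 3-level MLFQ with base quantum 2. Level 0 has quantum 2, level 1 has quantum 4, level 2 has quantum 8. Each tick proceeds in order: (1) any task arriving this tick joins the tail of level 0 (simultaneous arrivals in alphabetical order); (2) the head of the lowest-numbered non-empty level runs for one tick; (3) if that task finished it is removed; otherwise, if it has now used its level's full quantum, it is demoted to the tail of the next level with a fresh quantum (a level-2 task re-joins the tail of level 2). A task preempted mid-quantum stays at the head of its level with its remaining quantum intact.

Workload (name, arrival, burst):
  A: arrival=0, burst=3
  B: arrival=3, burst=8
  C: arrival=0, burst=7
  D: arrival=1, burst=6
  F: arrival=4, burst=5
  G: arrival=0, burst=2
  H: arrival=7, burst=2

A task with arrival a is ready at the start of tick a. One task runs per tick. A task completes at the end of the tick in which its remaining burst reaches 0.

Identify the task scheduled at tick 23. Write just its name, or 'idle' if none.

t=0: L0/L1/L2 = ACG/-/- → run A
t=1: L0/L1/L2 = ACGD/-/- → run A
t=2: L0/L1/L2 = CGD/A/- → run C
t=3: L0/L1/L2 = CGDB/A/- → run C
t=4: L0/L1/L2 = GDBF/AC/- → run G
t=5: L0/L1/L2 = GDBF/AC/- → run G
t=6: L0/L1/L2 = DBF/AC/- → run D
t=7: L0/L1/L2 = DBFH/AC/- → run D
t=8: L0/L1/L2 = BFH/ACD/- → run B
t=9: L0/L1/L2 = BFH/ACD/- → run B
t=10: L0/L1/L2 = FH/ACDB/- → run F
t=11: L0/L1/L2 = FH/ACDB/- → run F
t=12: L0/L1/L2 = H/ACDBF/- → run H
t=13: L0/L1/L2 = H/ACDBF/- → run H
t=14: L0/L1/L2 = -/ACDBF/- → run A
t=15: L0/L1/L2 = -/CDBF/- → run C
t=16: L0/L1/L2 = -/CDBF/- → run C
t=17: L0/L1/L2 = -/CDBF/- → run C
t=18: L0/L1/L2 = -/CDBF/- → run C
t=19: L0/L1/L2 = -/DBF/C → run D
t=20: L0/L1/L2 = -/DBF/C → run D
t=21: L0/L1/L2 = -/DBF/C → run D
t=22: L0/L1/L2 = -/DBF/C → run D
t=23: L0/L1/L2 = -/BF/C → run B
t=24: L0/L1/L2 = -/BF/C → run B
t=25: L0/L1/L2 = -/BF/C → run B
t=26: L0/L1/L2 = -/BF/C → run B
t=27: L0/L1/L2 = -/F/CB → run F
t=28: L0/L1/L2 = -/F/CB → run F
t=29: L0/L1/L2 = -/F/CB → run F
t=30: L0/L1/L2 = -/-/CB → run C
t=31: L0/L1/L2 = -/-/B → run B
t=32: L0/L1/L2 = -/-/B → run B
t=33: (idle)
t=34: (idle)
t=35: (idle)
t=36: (idle)
t=37: (idle)
t=38: (idle)
t=39: (idle)

running at tick 23 = B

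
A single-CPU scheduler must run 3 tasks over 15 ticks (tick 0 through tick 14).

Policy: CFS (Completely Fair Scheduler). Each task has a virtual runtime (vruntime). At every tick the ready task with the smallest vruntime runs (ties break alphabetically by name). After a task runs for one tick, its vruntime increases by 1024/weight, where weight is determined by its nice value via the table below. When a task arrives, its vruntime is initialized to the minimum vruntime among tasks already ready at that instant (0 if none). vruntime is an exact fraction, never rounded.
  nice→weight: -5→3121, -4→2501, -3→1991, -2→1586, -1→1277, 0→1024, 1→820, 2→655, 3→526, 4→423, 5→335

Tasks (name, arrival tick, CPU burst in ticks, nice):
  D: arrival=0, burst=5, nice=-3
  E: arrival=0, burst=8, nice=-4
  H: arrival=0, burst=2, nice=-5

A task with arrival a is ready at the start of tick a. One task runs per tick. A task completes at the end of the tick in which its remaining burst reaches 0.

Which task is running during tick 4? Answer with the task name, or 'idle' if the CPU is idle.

t=0: vr[D=0 E=0 H=0] → run D
t=1: vr[D=1024/1991 E=0 H=0] → run E
t=2: vr[D=1024/1991 E=1024/2501 H=0] → run H
t=3: vr[D=1024/1991 E=1024/2501 H=1024/3121] → run H
t=4: vr[D=1024/1991 E=1024/2501] → run E
t=5: vr[D=1024/1991 E=2048/2501] → run D
t=6: vr[D=2048/1991 E=2048/2501] → run E
t=7: vr[D=2048/1991 E=3072/2501] → run D
t=8: vr[D=3072/1991 E=3072/2501] → run E
t=9: vr[D=3072/1991 E=4096/2501] → run D
t=10: vr[D=4096/1991 E=4096/2501] → run E
t=11: vr[D=4096/1991 E=5120/2501] → run E
t=12: vr[D=4096/1991 E=6144/2501] → run D
t=13: vr[E=6144/2501] → run E
t=14: vr[E=7168/2501] → run E

running at tick 4 = E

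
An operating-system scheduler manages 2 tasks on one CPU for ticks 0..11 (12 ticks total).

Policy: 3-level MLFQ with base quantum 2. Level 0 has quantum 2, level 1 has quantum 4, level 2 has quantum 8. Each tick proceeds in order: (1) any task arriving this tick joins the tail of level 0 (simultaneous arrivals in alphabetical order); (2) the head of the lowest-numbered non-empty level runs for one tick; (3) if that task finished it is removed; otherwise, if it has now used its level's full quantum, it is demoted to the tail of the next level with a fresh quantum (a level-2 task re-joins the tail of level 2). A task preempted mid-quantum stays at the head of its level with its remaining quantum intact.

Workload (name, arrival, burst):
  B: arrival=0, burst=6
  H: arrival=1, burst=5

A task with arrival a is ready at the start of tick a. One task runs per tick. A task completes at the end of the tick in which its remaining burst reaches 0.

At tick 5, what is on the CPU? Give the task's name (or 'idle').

running at tick 5 = B

t=0: L0/L1/L2 = B/-/- → run B
t=1: L0/L1/L2 = BH/-/- → run B
t=2: L0/L1/L2 = H/B/- → run H
t=3: L0/L1/L2 = H/B/- → run H
t=4: L0/L1/L2 = -/BH/- → run B
t=5: L0/L1/L2 = -/BH/- → run B
t=6: L0/L1/L2 = -/BH/- → run B
t=7: L0/L1/L2 = -/BH/- → run B
t=8: L0/L1/L2 = -/H/- → run H
t=9: L0/L1/L2 = -/H/- → run H
t=10: L0/L1/L2 = -/H/- → run H
t=11: (idle)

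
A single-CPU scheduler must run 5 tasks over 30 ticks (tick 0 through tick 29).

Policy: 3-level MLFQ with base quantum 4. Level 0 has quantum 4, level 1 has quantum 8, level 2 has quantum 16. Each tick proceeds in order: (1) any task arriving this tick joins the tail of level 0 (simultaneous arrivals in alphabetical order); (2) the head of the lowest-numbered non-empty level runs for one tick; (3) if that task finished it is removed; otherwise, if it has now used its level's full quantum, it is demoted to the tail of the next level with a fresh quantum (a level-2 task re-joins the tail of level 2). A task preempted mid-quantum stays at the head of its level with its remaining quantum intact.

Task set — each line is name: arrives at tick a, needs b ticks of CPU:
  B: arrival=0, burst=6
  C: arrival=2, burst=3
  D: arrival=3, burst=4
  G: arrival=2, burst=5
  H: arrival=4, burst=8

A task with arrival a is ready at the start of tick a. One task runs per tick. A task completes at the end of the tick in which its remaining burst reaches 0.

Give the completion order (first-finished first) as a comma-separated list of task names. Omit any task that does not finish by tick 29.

t=0: L0/L1/L2 = B/-/- → run B
t=1: L0/L1/L2 = B/-/- → run B
t=2: L0/L1/L2 = BCG/-/- → run B
t=3: L0/L1/L2 = BCGD/-/- → run B
t=4: L0/L1/L2 = CGDH/B/- → run C
t=5: L0/L1/L2 = CGDH/B/- → run C
t=6: L0/L1/L2 = CGDH/B/- → run C
t=7: L0/L1/L2 = GDH/B/- → run G
t=8: L0/L1/L2 = GDH/B/- → run G
t=9: L0/L1/L2 = GDH/B/- → run G
t=10: L0/L1/L2 = GDH/B/- → run G
t=11: L0/L1/L2 = DH/BG/- → run D
t=12: L0/L1/L2 = DH/BG/- → run D
t=13: L0/L1/L2 = DH/BG/- → run D
t=14: L0/L1/L2 = DH/BG/- → run D
t=15: L0/L1/L2 = H/BG/- → run H
t=16: L0/L1/L2 = H/BG/- → run H
t=17: L0/L1/L2 = H/BG/- → run H
t=18: L0/L1/L2 = H/BG/- → run H
t=19: L0/L1/L2 = -/BGH/- → run B
t=20: L0/L1/L2 = -/BGH/- → run B
t=21: L0/L1/L2 = -/GH/- → run G
t=22: L0/L1/L2 = -/H/- → run H
t=23: L0/L1/L2 = -/H/- → run H
t=24: L0/L1/L2 = -/H/- → run H
t=25: L0/L1/L2 = -/H/- → run H
t=26: (idle)
t=27: (idle)
t=28: (idle)
t=29: (idle)

completion order = C, D, B, G, H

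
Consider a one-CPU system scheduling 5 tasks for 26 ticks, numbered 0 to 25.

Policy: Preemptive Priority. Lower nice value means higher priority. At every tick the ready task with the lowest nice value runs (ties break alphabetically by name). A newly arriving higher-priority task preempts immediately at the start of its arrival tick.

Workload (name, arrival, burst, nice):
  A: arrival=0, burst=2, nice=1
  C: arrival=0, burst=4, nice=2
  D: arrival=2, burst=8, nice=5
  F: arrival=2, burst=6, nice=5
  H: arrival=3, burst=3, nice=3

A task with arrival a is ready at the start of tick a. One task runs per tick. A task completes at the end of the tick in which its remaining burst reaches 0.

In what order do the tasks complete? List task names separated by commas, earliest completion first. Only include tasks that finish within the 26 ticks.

completion order = A, C, H, D, F

t=0: ready={A,C} → run A
t=1: ready={A,C} → run A
t=2: ready={C,D,F} → run C
t=3: ready={C,D,F,H} → run C
t=4: ready={C,D,F,H} → run C
t=5: ready={C,D,F,H} → run C
t=6: ready={D,F,H} → run H
t=7: ready={D,F,H} → run H
t=8: ready={D,F,H} → run H
t=9: ready={D,F} → run D
t=10: ready={D,F} → run D
t=11: ready={D,F} → run D
t=12: ready={D,F} → run D
t=13: ready={D,F} → run D
t=14: ready={D,F} → run D
t=15: ready={D,F} → run D
t=16: ready={D,F} → run D
t=17: ready={F} → run F
t=18: ready={F} → run F
t=19: ready={F} → run F
t=20: ready={F} → run F
t=21: ready={F} → run F
t=22: ready={F} → run F
t=23: (idle)
t=24: (idle)
t=25: (idle)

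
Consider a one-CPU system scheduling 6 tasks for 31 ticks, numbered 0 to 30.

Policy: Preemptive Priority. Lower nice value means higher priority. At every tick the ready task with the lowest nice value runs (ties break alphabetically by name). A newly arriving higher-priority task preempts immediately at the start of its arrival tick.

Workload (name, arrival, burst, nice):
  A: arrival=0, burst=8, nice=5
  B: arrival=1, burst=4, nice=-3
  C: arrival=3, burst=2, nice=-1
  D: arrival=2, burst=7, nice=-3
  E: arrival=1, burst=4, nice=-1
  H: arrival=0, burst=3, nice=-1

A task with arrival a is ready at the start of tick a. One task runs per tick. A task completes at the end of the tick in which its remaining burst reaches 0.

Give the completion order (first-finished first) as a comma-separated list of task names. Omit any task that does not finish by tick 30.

t=0: ready={A,H} → run H
t=1: ready={A,B,E,H} → run B
t=2: ready={A,B,D,E,H} → run B
t=3: ready={A,B,C,D,E,H} → run B
t=4: ready={A,B,C,D,E,H} → run B
t=5: ready={A,C,D,E,H} → run D
t=6: ready={A,C,D,E,H} → run D
t=7: ready={A,C,D,E,H} → run D
t=8: ready={A,C,D,E,H} → run D
t=9: ready={A,C,D,E,H} → run D
t=10: ready={A,C,D,E,H} → run D
t=11: ready={A,C,D,E,H} → run D
t=12: ready={A,C,E,H} → run C
t=13: ready={A,C,E,H} → run C
t=14: ready={A,E,H} → run E
t=15: ready={A,E,H} → run E
t=16: ready={A,E,H} → run E
t=17: ready={A,E,H} → run E
t=18: ready={A,H} → run H
t=19: ready={A,H} → run H
t=20: ready={A} → run A
t=21: ready={A} → run A
t=22: ready={A} → run A
t=23: ready={A} → run A
t=24: ready={A} → run A
t=25: ready={A} → run A
t=26: ready={A} → run A
t=27: ready={A} → run A
t=28: (idle)
t=29: (idle)
t=30: (idle)

completion order = B, D, C, E, H, A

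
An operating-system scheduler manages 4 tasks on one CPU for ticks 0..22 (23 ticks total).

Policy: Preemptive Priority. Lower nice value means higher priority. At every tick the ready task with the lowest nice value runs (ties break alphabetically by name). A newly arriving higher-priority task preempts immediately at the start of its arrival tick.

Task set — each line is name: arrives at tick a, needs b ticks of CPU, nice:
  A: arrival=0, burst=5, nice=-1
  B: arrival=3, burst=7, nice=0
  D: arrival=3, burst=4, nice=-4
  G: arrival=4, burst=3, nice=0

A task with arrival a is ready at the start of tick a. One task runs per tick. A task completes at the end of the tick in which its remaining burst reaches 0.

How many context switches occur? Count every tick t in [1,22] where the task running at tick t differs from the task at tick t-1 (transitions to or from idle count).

t=0: ready={A} → run A
t=1: ready={A} → run A
t=2: ready={A} → run A
t=3: ready={A,B,D} → run D
t=4: ready={A,B,D,G} → run D
t=5: ready={A,B,D,G} → run D
t=6: ready={A,B,D,G} → run D
t=7: ready={A,B,G} → run A
t=8: ready={A,B,G} → run A
t=9: ready={B,G} → run B
t=10: ready={B,G} → run B
t=11: ready={B,G} → run B
t=12: ready={B,G} → run B
t=13: ready={B,G} → run B
t=14: ready={B,G} → run B
t=15: ready={B,G} → run B
t=16: ready={G} → run G
t=17: ready={G} → run G
t=18: ready={G} → run G
t=19: (idle)
t=20: (idle)
t=21: (idle)
t=22: (idle)

context switches = 5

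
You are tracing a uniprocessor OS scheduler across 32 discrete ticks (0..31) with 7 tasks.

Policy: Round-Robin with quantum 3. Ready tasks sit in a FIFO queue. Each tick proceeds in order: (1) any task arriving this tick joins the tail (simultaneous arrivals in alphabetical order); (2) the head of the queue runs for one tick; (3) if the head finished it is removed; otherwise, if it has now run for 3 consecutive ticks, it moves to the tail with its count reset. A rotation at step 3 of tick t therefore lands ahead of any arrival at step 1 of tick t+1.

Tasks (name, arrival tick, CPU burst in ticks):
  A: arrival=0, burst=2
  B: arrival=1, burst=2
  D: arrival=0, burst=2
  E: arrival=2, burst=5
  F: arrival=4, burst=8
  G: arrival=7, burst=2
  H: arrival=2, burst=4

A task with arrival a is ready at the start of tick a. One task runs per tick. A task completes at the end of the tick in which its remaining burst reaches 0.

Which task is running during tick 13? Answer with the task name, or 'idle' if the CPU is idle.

running at tick 13 = F

t=0: queue=[A,D] q_used=0 → run A
t=1: queue=[A,D,B] q_used=1 → run A
t=2: queue=[D,B,E,H] q_used=0 → run D
t=3: queue=[D,B,E,H] q_used=1 → run D
t=4: queue=[B,E,H,F] q_used=0 → run B
t=5: queue=[B,E,H,F] q_used=1 → run B
t=6: queue=[E,H,F] q_used=0 → run E
t=7: queue=[E,H,F,G] q_used=1 → run E
t=8: queue=[E,H,F,G] q_used=2 → run E
t=9: queue=[H,F,G,E] q_used=0 → run H
t=10: queue=[H,F,G,E] q_used=1 → run H
t=11: queue=[H,F,G,E] q_used=2 → run H
t=12: queue=[F,G,E,H] q_used=0 → run F
t=13: queue=[F,G,E,H] q_used=1 → run F
t=14: queue=[F,G,E,H] q_used=2 → run F
t=15: queue=[G,E,H,F] q_used=0 → run G
t=16: queue=[G,E,H,F] q_used=1 → run G
t=17: queue=[E,H,F] q_used=0 → run E
t=18: queue=[E,H,F] q_used=1 → run E
t=19: queue=[H,F] q_used=0 → run H
t=20: queue=[F] q_used=0 → run F
t=21: queue=[F] q_used=1 → run F
t=22: queue=[F] q_used=2 → run F
t=23: queue=[F] q_used=0 → run F
t=24: queue=[F] q_used=1 → run F
t=25: (idle)
t=26: (idle)
t=27: (idle)
t=28: (idle)
t=29: (idle)
t=30: (idle)
t=31: (idle)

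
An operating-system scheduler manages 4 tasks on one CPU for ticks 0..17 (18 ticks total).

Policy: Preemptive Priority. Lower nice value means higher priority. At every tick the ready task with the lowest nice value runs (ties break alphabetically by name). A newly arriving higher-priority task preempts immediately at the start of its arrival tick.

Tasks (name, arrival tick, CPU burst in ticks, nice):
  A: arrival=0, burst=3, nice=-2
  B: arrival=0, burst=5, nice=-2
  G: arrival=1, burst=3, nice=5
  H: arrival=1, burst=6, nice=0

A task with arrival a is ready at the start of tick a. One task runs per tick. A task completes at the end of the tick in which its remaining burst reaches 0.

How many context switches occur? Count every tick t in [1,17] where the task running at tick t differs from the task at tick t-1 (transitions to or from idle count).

context switches = 4

t=0: ready={A,B} → run A
t=1: ready={A,B,G,H} → run A
t=2: ready={A,B,G,H} → run A
t=3: ready={B,G,H} → run B
t=4: ready={B,G,H} → run B
t=5: ready={B,G,H} → run B
t=6: ready={B,G,H} → run B
t=7: ready={B,G,H} → run B
t=8: ready={G,H} → run H
t=9: ready={G,H} → run H
t=10: ready={G,H} → run H
t=11: ready={G,H} → run H
t=12: ready={G,H} → run H
t=13: ready={G,H} → run H
t=14: ready={G} → run G
t=15: ready={G} → run G
t=16: ready={G} → run G
t=17: (idle)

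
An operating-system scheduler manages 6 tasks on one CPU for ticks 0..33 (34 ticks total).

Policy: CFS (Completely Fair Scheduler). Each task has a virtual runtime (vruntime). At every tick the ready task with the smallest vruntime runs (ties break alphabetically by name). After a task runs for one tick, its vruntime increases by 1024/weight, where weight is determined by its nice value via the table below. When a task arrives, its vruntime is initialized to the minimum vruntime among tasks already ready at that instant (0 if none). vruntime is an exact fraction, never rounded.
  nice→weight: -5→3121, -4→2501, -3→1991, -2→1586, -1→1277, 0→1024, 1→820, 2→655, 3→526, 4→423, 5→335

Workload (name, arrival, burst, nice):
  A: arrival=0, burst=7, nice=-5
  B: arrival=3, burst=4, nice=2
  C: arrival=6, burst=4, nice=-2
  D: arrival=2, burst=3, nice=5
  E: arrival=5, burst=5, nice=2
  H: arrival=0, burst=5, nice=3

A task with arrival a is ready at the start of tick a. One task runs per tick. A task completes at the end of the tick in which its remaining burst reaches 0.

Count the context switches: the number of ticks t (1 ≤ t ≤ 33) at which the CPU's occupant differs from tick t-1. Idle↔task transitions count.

context switches = 27

t=0: vr[A=0 H=0] → run A
t=1: vr[A=1024/3121 H=0] → run H
t=2: vr[A=1024/3121 D=1024/3121 H=512/263] → run A
t=3: vr[A=2048/3121 B=1024/3121 D=1024/3121 H=512/263] → run B
t=4: vr[A=2048/3121 B=3866624/2044255 D=1024/3121 H=512/263] → run D
t=5: vr[A=2048/3121 B=3866624/2044255 D=3538944/1045535 E=2048/3121 H=512/263] → run A
t=6: vr[A=3072/3121 B=3866624/2044255 C=2048/3121 D=3538944/1045535 E=2048/3121 H=512/263] → run C
t=7: vr[A=3072/3121 B=3866624/2044255 C=3222016/2474953 D=3538944/1045535 E=2048/3121 H=512/263] → run E
t=8: vr[A=3072/3121 B=3866624/2044255 C=3222016/2474953 D=3538944/1045535 E=4537344/2044255 H=512/263] → run A
t=9: vr[A=4096/3121 B=3866624/2044255 C=3222016/2474953 D=3538944/1045535 E=4537344/2044255 H=512/263] → run C
t=10: vr[A=4096/3121 B=3866624/2044255 C=4819968/2474953 D=3538944/1045535 E=4537344/2044255 H=512/263] → run A
t=11: vr[A=5120/3121 B=3866624/2044255 C=4819968/2474953 D=3538944/1045535 E=4537344/2044255 H=512/263] → run A
t=12: vr[A=6144/3121 B=3866624/2044255 C=4819968/2474953 D=3538944/1045535 E=4537344/2044255 H=512/263] → run B
t=13: vr[A=6144/3121 B=7062528/2044255 C=4819968/2474953 D=3538944/1045535 E=4537344/2044255 H=512/263] → run H
t=14: vr[A=6144/3121 B=7062528/2044255 C=4819968/2474953 D=3538944/1045535 E=4537344/2044255 H=1024/263] → run C
t=15: vr[A=6144/3121 B=7062528/2044255 C=6417920/2474953 D=3538944/1045535 E=4537344/2044255 H=1024/263] → run A
t=16: vr[B=7062528/2044255 C=6417920/2474953 D=3538944/1045535 E=4537344/2044255 H=1024/263] → run E
t=17: vr[B=7062528/2044255 C=6417920/2474953 D=3538944/1045535 E=7733248/2044255 H=1024/263] → run C
t=18: vr[B=7062528/2044255 D=3538944/1045535 E=7733248/2044255 H=1024/263] → run D
t=19: vr[B=7062528/2044255 D=6734848/1045535 E=7733248/2044255 H=1024/263] → run B
t=20: vr[B=10258432/2044255 D=6734848/1045535 E=7733248/2044255 H=1024/263] → run E
t=21: vr[B=10258432/2044255 D=6734848/1045535 E=10929152/2044255 H=1024/263] → run H
t=22: vr[B=10258432/2044255 D=6734848/1045535 E=10929152/2044255 H=1536/263] → run B
t=23: vr[D=6734848/1045535 E=10929152/2044255 H=1536/263] → run E
t=24: vr[D=6734848/1045535 E=14125056/2044255 H=1536/263] → run H
t=25: vr[D=6734848/1045535 E=14125056/2044255 H=2048/263] → run D
t=26: vr[E=14125056/2044255 H=2048/263] → run E
t=27: vr[H=2048/263] → run H
t=28: (idle)
t=29: (idle)
t=30: (idle)
t=31: (idle)
t=32: (idle)
t=33: (idle)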